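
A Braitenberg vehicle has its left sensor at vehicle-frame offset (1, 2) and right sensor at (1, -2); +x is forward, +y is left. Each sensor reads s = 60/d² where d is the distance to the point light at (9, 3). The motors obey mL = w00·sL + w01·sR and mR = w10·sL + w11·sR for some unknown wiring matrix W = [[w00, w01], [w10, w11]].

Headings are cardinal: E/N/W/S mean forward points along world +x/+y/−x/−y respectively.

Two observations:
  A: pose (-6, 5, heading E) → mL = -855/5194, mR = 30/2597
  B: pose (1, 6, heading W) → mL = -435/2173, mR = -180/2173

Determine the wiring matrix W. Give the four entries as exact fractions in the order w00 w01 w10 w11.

1/2 -1 -1/2 1/2

obs A: pose=(-6,5,E) → sL=15/53, sR=15/49, mL=-855/5194, mR=30/2597
obs B: pose=(1,6,W) → sL=30/41, sR=30/53, mL=-435/2173, mR=-180/2173
sensor matrix S = [[15/53, 15/49], [30/41, 30/53]]; det S = -360000/5643281
solve [mL_A; mL_B] = S·[w00; w01] and [mR_A; mR_B] = S·[w10; w11]:
  w00 = 1/2, w01 = -1, w10 = -1/2, w11 = 1/2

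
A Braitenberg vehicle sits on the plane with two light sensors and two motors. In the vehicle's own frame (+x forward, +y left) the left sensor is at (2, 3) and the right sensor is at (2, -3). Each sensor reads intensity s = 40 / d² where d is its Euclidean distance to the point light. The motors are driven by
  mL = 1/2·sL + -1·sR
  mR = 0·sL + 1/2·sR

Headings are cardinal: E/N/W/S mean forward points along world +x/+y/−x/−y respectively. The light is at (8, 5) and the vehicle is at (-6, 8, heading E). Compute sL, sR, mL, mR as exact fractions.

left sensor world pos  = (-4, 11); dL² = 180
right sensor world pos = (-4, 5); dR² = 144
sL = 40/180 = 2/9
sR = 40/144 = 5/18
mL = 1/2·sL + -1·sR = -1/6
mR = 0·sL + 1/2·sR = 5/36

2/9 5/18 -1/6 5/36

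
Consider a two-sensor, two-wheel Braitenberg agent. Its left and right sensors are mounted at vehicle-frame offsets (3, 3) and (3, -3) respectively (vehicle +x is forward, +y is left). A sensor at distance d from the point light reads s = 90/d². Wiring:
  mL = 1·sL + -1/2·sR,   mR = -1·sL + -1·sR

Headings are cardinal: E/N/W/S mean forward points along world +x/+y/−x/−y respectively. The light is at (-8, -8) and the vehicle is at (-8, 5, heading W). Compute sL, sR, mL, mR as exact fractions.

90/109 18/53 3789/5777 -6732/5777

left sensor world pos  = (-11, 2); dL² = 109
right sensor world pos = (-11, 8); dR² = 265
sL = 90/109 = 90/109
sR = 90/265 = 18/53
mL = 1·sL + -1/2·sR = 3789/5777
mR = -1·sL + -1·sR = -6732/5777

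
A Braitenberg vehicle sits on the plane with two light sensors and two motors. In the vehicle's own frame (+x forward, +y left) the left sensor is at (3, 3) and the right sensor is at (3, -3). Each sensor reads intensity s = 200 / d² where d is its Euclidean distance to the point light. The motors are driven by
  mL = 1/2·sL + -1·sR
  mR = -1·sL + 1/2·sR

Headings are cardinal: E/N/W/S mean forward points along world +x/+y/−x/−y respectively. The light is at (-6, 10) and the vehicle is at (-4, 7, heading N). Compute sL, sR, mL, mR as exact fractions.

left sensor world pos  = (-7, 10); dL² = 1
right sensor world pos = (-1, 10); dR² = 25
sL = 200/1 = 200
sR = 200/25 = 8
mL = 1/2·sL + -1·sR = 92
mR = -1·sL + 1/2·sR = -196

200 8 92 -196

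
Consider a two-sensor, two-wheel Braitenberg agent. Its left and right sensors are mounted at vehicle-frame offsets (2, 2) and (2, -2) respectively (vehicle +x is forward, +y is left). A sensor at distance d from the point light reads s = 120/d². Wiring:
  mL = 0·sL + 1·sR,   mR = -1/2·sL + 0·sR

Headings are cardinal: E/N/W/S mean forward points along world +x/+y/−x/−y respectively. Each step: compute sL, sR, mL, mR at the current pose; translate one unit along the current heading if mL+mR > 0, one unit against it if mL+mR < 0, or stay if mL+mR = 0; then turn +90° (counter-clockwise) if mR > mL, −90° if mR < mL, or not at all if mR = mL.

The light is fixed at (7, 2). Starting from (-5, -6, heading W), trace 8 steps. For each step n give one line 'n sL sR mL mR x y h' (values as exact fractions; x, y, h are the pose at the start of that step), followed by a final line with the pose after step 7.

n=0: pose=(-5,-6,W); sL=15/37, sR=15/29; mL=15/29, mR=-15/74; mL+mR=675/2146 → advance +1; mR−mL=-1545/2146 → turn -1·90°
n=1: pose=(-6,-6,N); sL=40/87, sR=120/157; mL=120/157, mR=-20/87; mL+mR=7300/13659 → advance +1; mR−mL=-13580/13659 → turn -1·90°
n=2: pose=(-6,-5,E); sL=60/73, sR=60/101; mL=60/101, mR=-30/73; mL+mR=1350/7373 → advance +1; mR−mL=-7410/7373 → turn -1·90°
n=3: pose=(-5,-5,S); sL=120/181, sR=120/277; mL=120/277, mR=-60/181; mL+mR=5100/50137 → advance +1; mR−mL=-38340/50137 → turn -1·90°
n=4: pose=(-5,-6,W); sL=15/37, sR=15/29; mL=15/29, mR=-15/74; mL+mR=675/2146 → advance +1; mR−mL=-1545/2146 → turn -1·90°
n=5: pose=(-6,-6,N); sL=40/87, sR=120/157; mL=120/157, mR=-20/87; mL+mR=7300/13659 → advance +1; mR−mL=-13580/13659 → turn -1·90°
n=6: pose=(-6,-5,E); sL=60/73, sR=60/101; mL=60/101, mR=-30/73; mL+mR=1350/7373 → advance +1; mR−mL=-7410/7373 → turn -1·90°
n=7: pose=(-5,-5,S); sL=120/181, sR=120/277; mL=120/277, mR=-60/181; mL+mR=5100/50137 → advance +1; mR−mL=-38340/50137 → turn -1·90°

0 15/37 15/29 15/29 -15/74 -5 -6 W
1 40/87 120/157 120/157 -20/87 -6 -6 N
2 60/73 60/101 60/101 -30/73 -6 -5 E
3 120/181 120/277 120/277 -60/181 -5 -5 S
4 15/37 15/29 15/29 -15/74 -5 -6 W
5 40/87 120/157 120/157 -20/87 -6 -6 N
6 60/73 60/101 60/101 -30/73 -6 -5 E
7 120/181 120/277 120/277 -60/181 -5 -5 S
final -5 -6 W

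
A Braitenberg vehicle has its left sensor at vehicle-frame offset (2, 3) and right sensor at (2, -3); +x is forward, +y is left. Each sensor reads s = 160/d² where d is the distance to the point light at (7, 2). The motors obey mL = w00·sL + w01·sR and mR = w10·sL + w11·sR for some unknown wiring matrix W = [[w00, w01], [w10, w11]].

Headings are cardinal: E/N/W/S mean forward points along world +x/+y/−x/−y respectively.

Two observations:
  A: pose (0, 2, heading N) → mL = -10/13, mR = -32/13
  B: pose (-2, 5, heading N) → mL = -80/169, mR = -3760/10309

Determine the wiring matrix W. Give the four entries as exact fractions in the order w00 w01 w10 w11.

-1/2 0 1 -1/2

obs A: pose=(0,2,N) → sL=20/13, sR=8, mL=-10/13, mR=-32/13
obs B: pose=(-2,5,N) → sL=160/169, sR=160/61, mL=-80/169, mR=-3760/10309
sensor matrix S = [[20/13, 8], [160/169, 160/61]]; det S = -36480/10309
solve [mL_A; mL_B] = S·[w00; w01] and [mR_A; mR_B] = S·[w10; w11]:
  w00 = -1/2, w01 = 0, w10 = 1, w11 = -1/2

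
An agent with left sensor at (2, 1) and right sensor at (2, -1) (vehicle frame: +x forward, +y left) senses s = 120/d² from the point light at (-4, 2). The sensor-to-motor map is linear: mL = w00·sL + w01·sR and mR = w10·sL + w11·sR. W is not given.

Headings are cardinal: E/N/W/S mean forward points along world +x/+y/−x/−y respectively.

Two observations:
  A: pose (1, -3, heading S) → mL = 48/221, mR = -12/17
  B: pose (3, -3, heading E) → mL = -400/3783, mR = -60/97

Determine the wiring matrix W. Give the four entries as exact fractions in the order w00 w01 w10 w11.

obs A: pose=(1,-3,S) → sL=24/17, sR=24/13, mL=48/221, mR=-12/17
obs B: pose=(3,-3,E) → sL=120/97, sR=40/39, mL=-400/3783, mR=-60/97
sensor matrix S = [[24/17, 24/13], [120/97, 40/39]]; det S = -17920/21437
solve [mL_A; mL_B] = S·[w00; w01] and [mR_A; mR_B] = S·[w10; w11]:
  w00 = -1/2, w01 = 1/2, w10 = -1/2, w11 = 0

-1/2 1/2 -1/2 0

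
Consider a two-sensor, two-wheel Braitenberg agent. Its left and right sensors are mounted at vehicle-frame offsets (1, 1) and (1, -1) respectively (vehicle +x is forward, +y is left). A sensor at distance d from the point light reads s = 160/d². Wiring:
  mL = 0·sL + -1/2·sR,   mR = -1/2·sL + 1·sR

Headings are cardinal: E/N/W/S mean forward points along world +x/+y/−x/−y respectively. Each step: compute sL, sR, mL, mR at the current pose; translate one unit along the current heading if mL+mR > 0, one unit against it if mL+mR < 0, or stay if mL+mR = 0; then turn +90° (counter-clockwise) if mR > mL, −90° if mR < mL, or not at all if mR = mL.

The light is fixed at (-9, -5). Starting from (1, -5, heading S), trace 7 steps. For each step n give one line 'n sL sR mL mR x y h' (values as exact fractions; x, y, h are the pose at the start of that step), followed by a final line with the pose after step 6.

0 80/61 80/41 -40/41 3240/2501 1 -5 S
1 160/121 32/25 -16/25 1872/3025 1 -6 E
2 5/2 8/5 -4/5 7/20 0 -6 N
3 160/73 32/13 -16/13 1296/949 0 -7 W
4 16/9 80/29 -40/29 488/261 -1 -7 S
5 32/17 160/97 -80/97 1168/1649 -1 -8 E
6 4 40/17 -20/17 6/17 -2 -8 N
final -2 -9 W

n=0: pose=(1,-5,S); sL=80/61, sR=80/41; mL=-40/41, mR=3240/2501; mL+mR=800/2501 → advance +1; mR−mL=5680/2501 → turn +1·90°
n=1: pose=(1,-6,E); sL=160/121, sR=32/25; mL=-16/25, mR=1872/3025; mL+mR=-64/3025 → advance -1; mR−mL=3808/3025 → turn +1·90°
n=2: pose=(0,-6,N); sL=5/2, sR=8/5; mL=-4/5, mR=7/20; mL+mR=-9/20 → advance -1; mR−mL=23/20 → turn +1·90°
n=3: pose=(0,-7,W); sL=160/73, sR=32/13; mL=-16/13, mR=1296/949; mL+mR=128/949 → advance +1; mR−mL=2464/949 → turn +1·90°
n=4: pose=(-1,-7,S); sL=16/9, sR=80/29; mL=-40/29, mR=488/261; mL+mR=128/261 → advance +1; mR−mL=848/261 → turn +1·90°
n=5: pose=(-1,-8,E); sL=32/17, sR=160/97; mL=-80/97, mR=1168/1649; mL+mR=-192/1649 → advance -1; mR−mL=2528/1649 → turn +1·90°
n=6: pose=(-2,-8,N); sL=4, sR=40/17; mL=-20/17, mR=6/17; mL+mR=-14/17 → advance -1; mR−mL=26/17 → turn +1·90°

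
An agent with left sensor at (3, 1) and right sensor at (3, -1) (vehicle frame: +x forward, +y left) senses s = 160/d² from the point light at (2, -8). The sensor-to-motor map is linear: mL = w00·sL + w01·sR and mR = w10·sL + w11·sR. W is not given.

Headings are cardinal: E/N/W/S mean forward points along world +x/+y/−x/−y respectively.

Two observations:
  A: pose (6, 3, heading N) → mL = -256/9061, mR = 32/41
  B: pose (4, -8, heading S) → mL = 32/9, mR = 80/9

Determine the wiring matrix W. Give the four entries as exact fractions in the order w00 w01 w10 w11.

-1/2 1/2 1 0

obs A: pose=(6,3,N) → sL=32/41, sR=160/221, mL=-256/9061, mR=32/41
obs B: pose=(4,-8,S) → sL=80/9, sR=16, mL=32/9, mR=80/9
sensor matrix S = [[32/41, 160/221], [80/9, 16]]; det S = 493568/81549
solve [mL_A; mL_B] = S·[w00; w01] and [mR_A; mR_B] = S·[w10; w11]:
  w00 = -1/2, w01 = 1/2, w10 = 1, w11 = 0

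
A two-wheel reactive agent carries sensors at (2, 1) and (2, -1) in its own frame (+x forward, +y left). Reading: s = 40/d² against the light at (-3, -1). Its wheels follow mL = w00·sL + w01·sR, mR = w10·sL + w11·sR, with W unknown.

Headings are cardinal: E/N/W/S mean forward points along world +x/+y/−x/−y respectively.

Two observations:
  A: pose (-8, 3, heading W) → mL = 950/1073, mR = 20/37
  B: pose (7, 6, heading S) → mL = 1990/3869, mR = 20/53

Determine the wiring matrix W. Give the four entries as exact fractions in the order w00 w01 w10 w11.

1/2 1 0 1

obs A: pose=(-8,3,W) → sL=20/29, sR=20/37, mL=950/1073, mR=20/37
obs B: pose=(7,6,S) → sL=20/73, sR=20/53, mL=1990/3869, mR=20/53
sensor matrix S = [[20/29, 20/37], [20/73, 20/53]]; det S = 465600/4151437
solve [mL_A; mL_B] = S·[w00; w01] and [mR_A; mR_B] = S·[w10; w11]:
  w00 = 1/2, w01 = 1, w10 = 0, w11 = 1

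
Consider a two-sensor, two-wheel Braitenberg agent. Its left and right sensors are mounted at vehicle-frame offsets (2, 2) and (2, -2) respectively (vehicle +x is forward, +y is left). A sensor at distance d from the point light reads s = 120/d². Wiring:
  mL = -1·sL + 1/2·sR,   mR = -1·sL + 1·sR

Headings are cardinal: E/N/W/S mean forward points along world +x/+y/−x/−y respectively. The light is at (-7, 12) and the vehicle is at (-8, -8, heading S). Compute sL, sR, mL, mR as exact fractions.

24/97 120/493 -6012/47821 -192/47821

left sensor world pos  = (-6, -10); dL² = 485
right sensor world pos = (-10, -10); dR² = 493
sL = 120/485 = 24/97
sR = 120/493 = 120/493
mL = -1·sL + 1/2·sR = -6012/47821
mR = -1·sL + 1·sR = -192/47821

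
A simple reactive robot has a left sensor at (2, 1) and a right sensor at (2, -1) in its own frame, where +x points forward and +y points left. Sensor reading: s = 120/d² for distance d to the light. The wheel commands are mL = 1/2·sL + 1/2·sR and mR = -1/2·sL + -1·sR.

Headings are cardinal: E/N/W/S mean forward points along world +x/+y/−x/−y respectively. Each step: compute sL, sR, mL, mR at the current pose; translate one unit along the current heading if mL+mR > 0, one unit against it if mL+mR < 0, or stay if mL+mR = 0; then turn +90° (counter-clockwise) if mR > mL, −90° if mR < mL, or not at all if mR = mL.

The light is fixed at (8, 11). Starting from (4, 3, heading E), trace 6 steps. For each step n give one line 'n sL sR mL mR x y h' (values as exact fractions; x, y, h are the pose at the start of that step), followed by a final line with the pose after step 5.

n=0: pose=(4,3,E); sL=120/53, sR=24/17; mL=1656/901, mR=-2292/901; mL+mR=-12/17 → advance -1; mR−mL=-3948/901 → turn -1·90°
n=1: pose=(3,3,S); sL=30/29, sR=15/17; mL=945/986, mR=-690/493; mL+mR=-15/34 → advance -1; mR−mL=-2325/986 → turn -1·90°
n=2: pose=(3,4,W); sL=120/113, sR=24/17; mL=2376/1921, mR=-3732/1921; mL+mR=-12/17 → advance -1; mR−mL=-6108/1921 → turn -1·90°
n=3: pose=(4,4,N); sL=12/5, sR=60/17; mL=252/85, mR=-402/85; mL+mR=-30/17 → advance -1; mR−mL=-654/85 → turn -1·90°
n=4: pose=(4,3,E); sL=120/53, sR=24/17; mL=1656/901, mR=-2292/901; mL+mR=-12/17 → advance -1; mR−mL=-3948/901 → turn -1·90°
n=5: pose=(3,3,S); sL=30/29, sR=15/17; mL=945/986, mR=-690/493; mL+mR=-15/34 → advance -1; mR−mL=-2325/986 → turn -1·90°

0 120/53 24/17 1656/901 -2292/901 4 3 E
1 30/29 15/17 945/986 -690/493 3 3 S
2 120/113 24/17 2376/1921 -3732/1921 3 4 W
3 12/5 60/17 252/85 -402/85 4 4 N
4 120/53 24/17 1656/901 -2292/901 4 3 E
5 30/29 15/17 945/986 -690/493 3 3 S
final 3 4 W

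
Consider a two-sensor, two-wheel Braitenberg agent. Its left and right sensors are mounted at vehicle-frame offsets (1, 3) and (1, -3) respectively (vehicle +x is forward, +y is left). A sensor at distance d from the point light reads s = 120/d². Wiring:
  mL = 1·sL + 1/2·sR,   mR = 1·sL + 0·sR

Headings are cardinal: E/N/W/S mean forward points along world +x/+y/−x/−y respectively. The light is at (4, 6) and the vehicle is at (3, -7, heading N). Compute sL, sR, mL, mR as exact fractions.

3/4 30/37 171/148 3/4

left sensor world pos  = (0, -6); dL² = 160
right sensor world pos = (6, -6); dR² = 148
sL = 120/160 = 3/4
sR = 120/148 = 30/37
mL = 1·sL + 1/2·sR = 171/148
mR = 1·sL + 0·sR = 3/4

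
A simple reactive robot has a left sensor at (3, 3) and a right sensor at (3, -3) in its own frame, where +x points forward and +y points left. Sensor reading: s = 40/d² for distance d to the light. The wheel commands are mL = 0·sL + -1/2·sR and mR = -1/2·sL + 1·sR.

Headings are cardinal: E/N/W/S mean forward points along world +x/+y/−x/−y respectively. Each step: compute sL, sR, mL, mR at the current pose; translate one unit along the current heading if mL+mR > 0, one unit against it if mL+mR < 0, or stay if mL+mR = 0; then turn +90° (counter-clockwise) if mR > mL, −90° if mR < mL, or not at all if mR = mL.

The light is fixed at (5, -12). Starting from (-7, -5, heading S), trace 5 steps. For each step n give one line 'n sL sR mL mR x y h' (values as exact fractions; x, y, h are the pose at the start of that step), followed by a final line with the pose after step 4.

n=0: pose=(-7,-5,S); sL=40/97, sR=40/241; mL=-20/241, mR=-940/23377; mL+mR=-2880/23377 → advance -1; mR−mL=1000/23377 → turn +1·90°
n=1: pose=(-7,-4,E); sL=20/101, sR=20/53; mL=-10/53, mR=1490/5353; mL+mR=480/5353 → advance +1; mR−mL=2500/5353 → turn +1·90°
n=2: pose=(-6,-4,N); sL=40/317, sR=8/37; mL=-4/37, mR=1796/11729; mL+mR=528/11729 → advance +1; mR−mL=3064/11729 → turn +1·90°
n=3: pose=(-6,-3,W); sL=5/29, sR=2/17; mL=-1/17, mR=31/986; mL+mR=-27/986 → advance -1; mR−mL=89/986 → turn +1·90°
n=4: pose=(-5,-3,S); sL=8/17, sR=8/41; mL=-4/41, mR=-28/697; mL+mR=-96/697 → advance -1; mR−mL=40/697 → turn +1·90°

0 40/97 40/241 -20/241 -940/23377 -7 -5 S
1 20/101 20/53 -10/53 1490/5353 -7 -4 E
2 40/317 8/37 -4/37 1796/11729 -6 -4 N
3 5/29 2/17 -1/17 31/986 -6 -3 W
4 8/17 8/41 -4/41 -28/697 -5 -3 S
final -5 -2 E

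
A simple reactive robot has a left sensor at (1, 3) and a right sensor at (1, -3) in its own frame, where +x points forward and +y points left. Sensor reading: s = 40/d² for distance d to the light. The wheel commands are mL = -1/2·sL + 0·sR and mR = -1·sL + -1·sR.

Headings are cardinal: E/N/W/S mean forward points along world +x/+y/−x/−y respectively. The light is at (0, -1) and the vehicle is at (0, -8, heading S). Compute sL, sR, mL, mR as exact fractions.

left sensor world pos  = (3, -9); dL² = 73
right sensor world pos = (-3, -9); dR² = 73
sL = 40/73 = 40/73
sR = 40/73 = 40/73
mL = -1/2·sL + 0·sR = -20/73
mR = -1·sL + -1·sR = -80/73

40/73 40/73 -20/73 -80/73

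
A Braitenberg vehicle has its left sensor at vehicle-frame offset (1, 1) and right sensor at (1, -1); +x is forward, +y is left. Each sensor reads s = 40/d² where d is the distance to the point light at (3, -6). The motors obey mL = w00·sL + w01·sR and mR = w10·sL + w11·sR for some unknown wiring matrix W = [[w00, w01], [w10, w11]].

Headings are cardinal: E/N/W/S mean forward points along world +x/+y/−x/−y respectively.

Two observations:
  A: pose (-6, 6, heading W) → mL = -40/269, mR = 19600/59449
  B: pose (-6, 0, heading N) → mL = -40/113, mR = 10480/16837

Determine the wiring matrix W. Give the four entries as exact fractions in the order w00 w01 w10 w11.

0 -1 1 1

obs A: pose=(-6,6,W) → sL=40/221, sR=40/269, mL=-40/269, mR=19600/59449
obs B: pose=(-6,0,N) → sL=40/149, sR=40/113, mL=-40/113, mR=10480/16837
sensor matrix S = [[40/221, 40/269], [40/149, 40/113]]; det S = 24172800/1000942813
solve [mL_A; mL_B] = S·[w00; w01] and [mR_A; mR_B] = S·[w10; w11]:
  w00 = 0, w01 = -1, w10 = 1, w11 = 1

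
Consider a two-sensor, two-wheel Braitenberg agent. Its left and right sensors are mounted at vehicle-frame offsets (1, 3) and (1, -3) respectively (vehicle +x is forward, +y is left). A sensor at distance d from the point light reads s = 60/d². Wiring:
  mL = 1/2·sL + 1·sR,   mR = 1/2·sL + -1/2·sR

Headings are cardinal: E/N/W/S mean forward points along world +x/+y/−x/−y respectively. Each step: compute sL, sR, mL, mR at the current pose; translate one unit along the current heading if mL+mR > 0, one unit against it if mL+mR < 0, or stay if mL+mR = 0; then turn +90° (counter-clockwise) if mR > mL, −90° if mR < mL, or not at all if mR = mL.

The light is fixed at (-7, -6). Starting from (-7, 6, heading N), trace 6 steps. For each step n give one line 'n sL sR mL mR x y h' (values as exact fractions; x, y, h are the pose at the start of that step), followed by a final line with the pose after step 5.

n=0: pose=(-7,6,N); sL=30/89, sR=30/89; mL=45/89, mR=0; mL+mR=45/89 → advance +1; mR−mL=-45/89 → turn -1·90°
n=1: pose=(-7,7,E); sL=60/257, sR=60/101; mL=18450/25957, mR=-4680/25957; mL+mR=13770/25957 → advance +1; mR−mL=-90/101 → turn -1·90°
n=2: pose=(-6,7,S); sL=3/8, sR=15/37; mL=351/592, mR=-9/592; mL+mR=171/296 → advance +1; mR−mL=-45/74 → turn -1·90°
n=3: pose=(-6,6,W); sL=20/27, sR=4/15; mL=86/135, mR=32/135; mL+mR=118/135 → advance +1; mR−mL=-2/5 → turn -1·90°
n=4: pose=(-7,6,N); sL=30/89, sR=30/89; mL=45/89, mR=0; mL+mR=45/89 → advance +1; mR−mL=-45/89 → turn -1·90°
n=5: pose=(-7,7,E); sL=60/257, sR=60/101; mL=18450/25957, mR=-4680/25957; mL+mR=13770/25957 → advance +1; mR−mL=-90/101 → turn -1·90°

0 30/89 30/89 45/89 0 -7 6 N
1 60/257 60/101 18450/25957 -4680/25957 -7 7 E
2 3/8 15/37 351/592 -9/592 -6 7 S
3 20/27 4/15 86/135 32/135 -6 6 W
4 30/89 30/89 45/89 0 -7 6 N
5 60/257 60/101 18450/25957 -4680/25957 -7 7 E
final -6 7 S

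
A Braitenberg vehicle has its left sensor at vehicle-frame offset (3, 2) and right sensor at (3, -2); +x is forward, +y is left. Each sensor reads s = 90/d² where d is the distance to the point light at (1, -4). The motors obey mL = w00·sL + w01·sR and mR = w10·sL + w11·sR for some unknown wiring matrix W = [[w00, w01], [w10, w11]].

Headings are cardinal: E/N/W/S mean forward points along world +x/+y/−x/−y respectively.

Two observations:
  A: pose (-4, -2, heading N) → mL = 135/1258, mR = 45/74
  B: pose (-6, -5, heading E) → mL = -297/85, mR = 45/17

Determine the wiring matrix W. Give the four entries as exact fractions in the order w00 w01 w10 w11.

-1 1/2 1/2 0

obs A: pose=(-4,-2,N) → sL=45/37, sR=45/17, mL=135/1258, mR=45/74
obs B: pose=(-6,-5,E) → sL=90/17, sR=18/5, mL=-297/85, mR=45/17
sensor matrix S = [[45/37, 45/17], [90/17, 18/5]]; det S = -103032/10693
solve [mL_A; mL_B] = S·[w00; w01] and [mR_A; mR_B] = S·[w10; w11]:
  w00 = -1, w01 = 1/2, w10 = 1/2, w11 = 0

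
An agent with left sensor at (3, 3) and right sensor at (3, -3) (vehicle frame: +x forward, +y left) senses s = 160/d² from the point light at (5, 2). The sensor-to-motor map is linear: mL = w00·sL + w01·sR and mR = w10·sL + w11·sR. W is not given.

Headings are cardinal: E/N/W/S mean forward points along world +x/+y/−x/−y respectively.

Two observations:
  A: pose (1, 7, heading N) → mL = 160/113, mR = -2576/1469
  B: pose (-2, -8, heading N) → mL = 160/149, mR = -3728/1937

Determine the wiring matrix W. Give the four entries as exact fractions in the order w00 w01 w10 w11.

1 0 1/2 -1

obs A: pose=(1,7,N) → sL=160/113, sR=32/13, mL=160/113, mR=-2576/1469
obs B: pose=(-2,-8,N) → sL=160/149, sR=32/13, mL=160/149, mR=-3728/1937
sensor matrix S = [[160/113, 32/13], [160/149, 32/13]]; det S = 184320/218881
solve [mL_A; mL_B] = S·[w00; w01] and [mR_A; mR_B] = S·[w10; w11]:
  w00 = 1, w01 = 0, w10 = 1/2, w11 = -1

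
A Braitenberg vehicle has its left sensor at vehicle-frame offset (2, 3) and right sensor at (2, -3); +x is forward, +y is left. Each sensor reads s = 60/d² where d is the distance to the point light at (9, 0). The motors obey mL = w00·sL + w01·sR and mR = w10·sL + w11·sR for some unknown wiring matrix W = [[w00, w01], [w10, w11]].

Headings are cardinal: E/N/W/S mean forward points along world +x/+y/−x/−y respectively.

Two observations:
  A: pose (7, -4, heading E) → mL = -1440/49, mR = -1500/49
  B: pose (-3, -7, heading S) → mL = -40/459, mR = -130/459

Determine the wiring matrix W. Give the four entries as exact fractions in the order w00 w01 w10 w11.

-1/2 1/2 -1/2 -1/2

obs A: pose=(7,-4,E) → sL=60, sR=60/49, mL=-1440/49, mR=-1500/49
obs B: pose=(-3,-7,S) → sL=10/27, sR=10/51, mL=-40/459, mR=-130/459
sensor matrix S = [[60, 60/49], [10/27, 10/51]]; det S = 84800/7497
solve [mL_A; mL_B] = S·[w00; w01] and [mR_A; mR_B] = S·[w10; w11]:
  w00 = -1/2, w01 = 1/2, w10 = -1/2, w11 = -1/2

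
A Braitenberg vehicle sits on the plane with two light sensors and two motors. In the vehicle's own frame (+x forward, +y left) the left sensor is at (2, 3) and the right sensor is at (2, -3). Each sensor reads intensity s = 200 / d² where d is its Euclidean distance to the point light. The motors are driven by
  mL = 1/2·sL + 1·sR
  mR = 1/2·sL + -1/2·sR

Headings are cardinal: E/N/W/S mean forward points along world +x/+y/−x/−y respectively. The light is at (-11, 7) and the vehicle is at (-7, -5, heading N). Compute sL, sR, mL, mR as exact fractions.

left sensor world pos  = (-10, -3); dL² = 101
right sensor world pos = (-4, -3); dR² = 149
sL = 200/101 = 200/101
sR = 200/149 = 200/149
mL = 1/2·sL + 1·sR = 35100/15049
mR = 1/2·sL + -1/2·sR = 4800/15049

200/101 200/149 35100/15049 4800/15049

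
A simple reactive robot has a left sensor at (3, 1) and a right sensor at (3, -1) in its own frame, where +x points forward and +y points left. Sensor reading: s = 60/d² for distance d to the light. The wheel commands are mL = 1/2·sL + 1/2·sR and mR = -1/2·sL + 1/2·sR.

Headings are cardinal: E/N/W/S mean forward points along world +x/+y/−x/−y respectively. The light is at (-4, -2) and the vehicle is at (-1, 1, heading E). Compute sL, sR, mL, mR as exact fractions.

left sensor world pos  = (2, 2); dL² = 52
right sensor world pos = (2, 0); dR² = 40
sL = 60/52 = 15/13
sR = 60/40 = 3/2
mL = 1/2·sL + 1/2·sR = 69/52
mR = -1/2·sL + 1/2·sR = 9/52

15/13 3/2 69/52 9/52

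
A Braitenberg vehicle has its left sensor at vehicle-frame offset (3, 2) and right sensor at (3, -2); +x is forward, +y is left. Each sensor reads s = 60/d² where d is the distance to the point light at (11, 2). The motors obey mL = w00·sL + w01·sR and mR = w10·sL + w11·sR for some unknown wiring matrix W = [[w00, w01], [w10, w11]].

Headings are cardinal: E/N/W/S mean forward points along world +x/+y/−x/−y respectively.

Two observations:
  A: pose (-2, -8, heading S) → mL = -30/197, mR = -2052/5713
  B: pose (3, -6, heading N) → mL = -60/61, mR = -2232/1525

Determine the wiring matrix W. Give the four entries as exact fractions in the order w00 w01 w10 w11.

0 -1 -1 -1

obs A: pose=(-2,-8,S) → sL=6/29, sR=30/197, mL=-30/197, mR=-2052/5713
obs B: pose=(3,-6,N) → sL=12/25, sR=60/61, mL=-60/61, mR=-2232/1525
sensor matrix S = [[6/29, 30/197], [12/25, 60/61]]; det S = 227232/1742465
solve [mL_A; mL_B] = S·[w00; w01] and [mR_A; mR_B] = S·[w10; w11]:
  w00 = 0, w01 = -1, w10 = -1, w11 = -1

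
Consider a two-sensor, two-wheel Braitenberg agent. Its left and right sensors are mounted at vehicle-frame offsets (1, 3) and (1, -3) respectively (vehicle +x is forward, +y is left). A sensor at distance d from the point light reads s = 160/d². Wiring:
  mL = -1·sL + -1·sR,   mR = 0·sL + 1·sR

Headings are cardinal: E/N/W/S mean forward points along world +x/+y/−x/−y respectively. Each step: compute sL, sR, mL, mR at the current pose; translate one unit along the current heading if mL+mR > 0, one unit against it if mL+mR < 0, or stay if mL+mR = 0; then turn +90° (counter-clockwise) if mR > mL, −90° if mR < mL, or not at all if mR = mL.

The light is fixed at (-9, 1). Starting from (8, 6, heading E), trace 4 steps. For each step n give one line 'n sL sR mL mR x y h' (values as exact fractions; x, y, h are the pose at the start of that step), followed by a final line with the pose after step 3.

n=0: pose=(8,6,E); sL=40/97, sR=20/41; mL=-3580/3977, mR=20/41; mL+mR=-40/97 → advance -1; mR−mL=5520/3977 → turn +1·90°
n=1: pose=(7,6,N); sL=32/41, sR=160/397; mL=-19264/16277, mR=160/397; mL+mR=-32/41 → advance -1; mR−mL=25824/16277 → turn +1·90°
n=2: pose=(7,5,W); sL=80/113, sR=80/137; mL=-20000/15481, mR=80/137; mL+mR=-80/113 → advance -1; mR−mL=29040/15481 → turn +1·90°
n=3: pose=(8,5,S); sL=160/409, sR=32/41; mL=-19648/16769, mR=32/41; mL+mR=-160/409 → advance -1; mR−mL=32736/16769 → turn +1·90°

0 40/97 20/41 -3580/3977 20/41 8 6 E
1 32/41 160/397 -19264/16277 160/397 7 6 N
2 80/113 80/137 -20000/15481 80/137 7 5 W
3 160/409 32/41 -19648/16769 32/41 8 5 S
final 8 6 E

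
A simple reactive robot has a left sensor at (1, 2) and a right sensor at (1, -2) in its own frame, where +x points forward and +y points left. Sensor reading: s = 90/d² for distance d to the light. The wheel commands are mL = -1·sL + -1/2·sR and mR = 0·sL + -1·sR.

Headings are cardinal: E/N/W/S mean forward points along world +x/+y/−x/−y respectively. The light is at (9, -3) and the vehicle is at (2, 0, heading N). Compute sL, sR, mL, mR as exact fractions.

90/97 90/41 -8055/3977 -90/41

left sensor world pos  = (0, 1); dL² = 97
right sensor world pos = (4, 1); dR² = 41
sL = 90/97 = 90/97
sR = 90/41 = 90/41
mL = -1·sL + -1/2·sR = -8055/3977
mR = 0·sL + -1·sR = -90/41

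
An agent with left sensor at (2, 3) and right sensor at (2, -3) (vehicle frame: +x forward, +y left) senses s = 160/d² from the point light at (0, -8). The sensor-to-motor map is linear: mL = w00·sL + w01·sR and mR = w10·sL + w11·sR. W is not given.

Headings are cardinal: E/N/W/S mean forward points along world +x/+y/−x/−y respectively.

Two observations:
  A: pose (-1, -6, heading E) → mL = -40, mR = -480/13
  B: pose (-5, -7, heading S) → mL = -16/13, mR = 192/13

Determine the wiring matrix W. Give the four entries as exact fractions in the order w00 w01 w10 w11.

obs A: pose=(-1,-6,E) → sL=80/13, sR=80, mL=-40, mR=-480/13
obs B: pose=(-5,-7,S) → sL=32, sR=32/13, mL=-16/13, mR=192/13
sensor matrix S = [[80/13, 80], [32, 32/13]]; det S = -430080/169
solve [mL_A; mL_B] = S·[w00; w01] and [mR_A; mR_B] = S·[w10; w11]:
  w00 = 0, w01 = -1/2, w10 = 1/2, w11 = -1/2

0 -1/2 1/2 -1/2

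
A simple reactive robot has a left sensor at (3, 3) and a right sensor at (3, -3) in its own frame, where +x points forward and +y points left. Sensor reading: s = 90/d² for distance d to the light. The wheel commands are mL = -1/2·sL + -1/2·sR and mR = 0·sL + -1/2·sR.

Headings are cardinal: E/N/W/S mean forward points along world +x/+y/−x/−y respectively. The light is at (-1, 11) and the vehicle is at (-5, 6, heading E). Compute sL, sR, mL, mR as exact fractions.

18 18/13 -126/13 -9/13

left sensor world pos  = (-2, 9); dL² = 5
right sensor world pos = (-2, 3); dR² = 65
sL = 90/5 = 18
sR = 90/65 = 18/13
mL = -1/2·sL + -1/2·sR = -126/13
mR = 0·sL + -1/2·sR = -9/13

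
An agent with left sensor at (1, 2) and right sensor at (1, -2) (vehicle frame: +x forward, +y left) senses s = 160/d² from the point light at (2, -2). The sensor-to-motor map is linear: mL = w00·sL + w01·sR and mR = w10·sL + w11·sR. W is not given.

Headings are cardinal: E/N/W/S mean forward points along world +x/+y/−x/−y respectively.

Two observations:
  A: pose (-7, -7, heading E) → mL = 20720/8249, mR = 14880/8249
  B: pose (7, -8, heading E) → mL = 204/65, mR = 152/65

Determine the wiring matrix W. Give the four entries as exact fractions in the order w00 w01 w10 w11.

obs A: pose=(-7,-7,E) → sL=160/73, sR=160/113, mL=20720/8249, mR=14880/8249
obs B: pose=(7,-8,E) → sL=40/13, sR=8/5, mL=204/65, mR=152/65
sensor matrix S = [[160/73, 160/113], [40/13, 8/5]]; det S = -91136/107237
solve [mL_A; mL_B] = S·[w00; w01] and [mR_A; mR_B] = S·[w10; w11]:
  w00 = 1/2, w01 = 1, w10 = 1/2, w11 = 1/2

1/2 1 1/2 1/2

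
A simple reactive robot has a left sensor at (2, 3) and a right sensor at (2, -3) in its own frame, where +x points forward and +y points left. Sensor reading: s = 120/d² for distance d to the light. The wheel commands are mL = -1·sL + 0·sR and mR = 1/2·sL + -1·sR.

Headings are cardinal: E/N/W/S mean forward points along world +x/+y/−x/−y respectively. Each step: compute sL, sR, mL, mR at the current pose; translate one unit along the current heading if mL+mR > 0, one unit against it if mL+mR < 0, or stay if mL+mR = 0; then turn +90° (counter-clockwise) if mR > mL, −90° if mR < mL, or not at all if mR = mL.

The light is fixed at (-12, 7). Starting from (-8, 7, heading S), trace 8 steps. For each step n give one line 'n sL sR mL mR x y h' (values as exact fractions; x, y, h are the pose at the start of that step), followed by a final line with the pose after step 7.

0 120/53 24 -120/53 -1212/53 -8 7 S
1 15 6 -15 3/2 -8 8 W
2 24/13 24 -24/13 -300/13 -7 8 S
3 12 60/17 -12 42/17 -7 9 W
4 40/27 40/3 -40/27 -340/27 -6 9 S
5 15/2 30/13 -15/2 75/52 -6 10 W
6 120/101 120/17 -120/101 -11100/1717 -5 10 S
7 60/13 60/37 -60/13 330/481 -5 11 W
final -4 11 S

n=0: pose=(-8,7,S); sL=120/53, sR=24; mL=-120/53, mR=-1212/53; mL+mR=-1332/53 → advance -1; mR−mL=-1092/53 → turn -1·90°
n=1: pose=(-8,8,W); sL=15, sR=6; mL=-15, mR=3/2; mL+mR=-27/2 → advance -1; mR−mL=33/2 → turn +1·90°
n=2: pose=(-7,8,S); sL=24/13, sR=24; mL=-24/13, mR=-300/13; mL+mR=-324/13 → advance -1; mR−mL=-276/13 → turn -1·90°
n=3: pose=(-7,9,W); sL=12, sR=60/17; mL=-12, mR=42/17; mL+mR=-162/17 → advance -1; mR−mL=246/17 → turn +1·90°
n=4: pose=(-6,9,S); sL=40/27, sR=40/3; mL=-40/27, mR=-340/27; mL+mR=-380/27 → advance -1; mR−mL=-100/9 → turn -1·90°
n=5: pose=(-6,10,W); sL=15/2, sR=30/13; mL=-15/2, mR=75/52; mL+mR=-315/52 → advance -1; mR−mL=465/52 → turn +1·90°
n=6: pose=(-5,10,S); sL=120/101, sR=120/17; mL=-120/101, mR=-11100/1717; mL+mR=-13140/1717 → advance -1; mR−mL=-9060/1717 → turn -1·90°
n=7: pose=(-5,11,W); sL=60/13, sR=60/37; mL=-60/13, mR=330/481; mL+mR=-1890/481 → advance -1; mR−mL=2550/481 → turn +1·90°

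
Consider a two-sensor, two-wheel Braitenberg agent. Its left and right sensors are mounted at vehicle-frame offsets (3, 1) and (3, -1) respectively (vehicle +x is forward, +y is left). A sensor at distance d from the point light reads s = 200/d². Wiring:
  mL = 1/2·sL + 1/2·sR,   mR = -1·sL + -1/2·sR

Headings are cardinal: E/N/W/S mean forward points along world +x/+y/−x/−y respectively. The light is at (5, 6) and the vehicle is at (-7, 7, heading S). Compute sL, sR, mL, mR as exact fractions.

8/5 200/173 1192/865 -1884/865

left sensor world pos  = (-6, 4); dL² = 125
right sensor world pos = (-8, 4); dR² = 173
sL = 200/125 = 8/5
sR = 200/173 = 200/173
mL = 1/2·sL + 1/2·sR = 1192/865
mR = -1·sL + -1/2·sR = -1884/865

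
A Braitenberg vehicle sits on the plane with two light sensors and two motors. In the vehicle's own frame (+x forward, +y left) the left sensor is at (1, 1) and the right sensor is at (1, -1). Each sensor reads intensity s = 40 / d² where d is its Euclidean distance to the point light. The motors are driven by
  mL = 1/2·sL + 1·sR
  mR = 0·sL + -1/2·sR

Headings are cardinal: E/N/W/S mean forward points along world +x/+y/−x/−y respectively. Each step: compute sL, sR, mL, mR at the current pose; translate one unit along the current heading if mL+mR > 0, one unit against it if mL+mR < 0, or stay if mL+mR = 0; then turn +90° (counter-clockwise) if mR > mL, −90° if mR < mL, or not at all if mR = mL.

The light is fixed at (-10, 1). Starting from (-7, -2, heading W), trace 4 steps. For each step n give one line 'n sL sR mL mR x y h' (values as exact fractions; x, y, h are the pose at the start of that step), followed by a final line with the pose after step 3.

0 2 5 6 -5/2 -7 -2 W
1 8 40/13 92/13 -20/13 -8 -2 N
2 4 20/9 38/9 -10/9 -8 -1 E
3 8/5 40/13 252/65 -20/13 -7 -1 S
final -7 -2 W

n=0: pose=(-7,-2,W); sL=2, sR=5; mL=6, mR=-5/2; mL+mR=7/2 → advance +1; mR−mL=-17/2 → turn -1·90°
n=1: pose=(-8,-2,N); sL=8, sR=40/13; mL=92/13, mR=-20/13; mL+mR=72/13 → advance +1; mR−mL=-112/13 → turn -1·90°
n=2: pose=(-8,-1,E); sL=4, sR=20/9; mL=38/9, mR=-10/9; mL+mR=28/9 → advance +1; mR−mL=-16/3 → turn -1·90°
n=3: pose=(-7,-1,S); sL=8/5, sR=40/13; mL=252/65, mR=-20/13; mL+mR=152/65 → advance +1; mR−mL=-352/65 → turn -1·90°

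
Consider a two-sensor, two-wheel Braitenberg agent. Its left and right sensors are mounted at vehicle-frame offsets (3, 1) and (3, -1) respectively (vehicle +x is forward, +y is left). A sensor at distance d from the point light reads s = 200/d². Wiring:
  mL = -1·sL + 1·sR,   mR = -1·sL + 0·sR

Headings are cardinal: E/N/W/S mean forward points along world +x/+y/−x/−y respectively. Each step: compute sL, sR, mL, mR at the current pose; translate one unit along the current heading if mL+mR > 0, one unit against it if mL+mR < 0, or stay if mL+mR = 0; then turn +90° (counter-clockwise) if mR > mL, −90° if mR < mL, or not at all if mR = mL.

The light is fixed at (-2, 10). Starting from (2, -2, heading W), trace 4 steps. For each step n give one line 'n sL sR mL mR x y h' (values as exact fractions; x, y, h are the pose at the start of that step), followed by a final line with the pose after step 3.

0 20/17 100/61 480/1037 -20/17 2 -2 W
1 200/97 200/117 -4000/11349 -200/97 3 -2 N
2 25/26 10/13 -5/26 -25/26 3 -3 E
3 200/281 40/53 640/14893 -200/281 2 -3 S
final 2 -2 W

n=0: pose=(2,-2,W); sL=20/17, sR=100/61; mL=480/1037, mR=-20/17; mL+mR=-740/1037 → advance -1; mR−mL=-100/61 → turn -1·90°
n=1: pose=(3,-2,N); sL=200/97, sR=200/117; mL=-4000/11349, mR=-200/97; mL+mR=-27400/11349 → advance -1; mR−mL=-200/117 → turn -1·90°
n=2: pose=(3,-3,E); sL=25/26, sR=10/13; mL=-5/26, mR=-25/26; mL+mR=-15/13 → advance -1; mR−mL=-10/13 → turn -1·90°
n=3: pose=(2,-3,S); sL=200/281, sR=40/53; mL=640/14893, mR=-200/281; mL+mR=-9960/14893 → advance -1; mR−mL=-40/53 → turn -1·90°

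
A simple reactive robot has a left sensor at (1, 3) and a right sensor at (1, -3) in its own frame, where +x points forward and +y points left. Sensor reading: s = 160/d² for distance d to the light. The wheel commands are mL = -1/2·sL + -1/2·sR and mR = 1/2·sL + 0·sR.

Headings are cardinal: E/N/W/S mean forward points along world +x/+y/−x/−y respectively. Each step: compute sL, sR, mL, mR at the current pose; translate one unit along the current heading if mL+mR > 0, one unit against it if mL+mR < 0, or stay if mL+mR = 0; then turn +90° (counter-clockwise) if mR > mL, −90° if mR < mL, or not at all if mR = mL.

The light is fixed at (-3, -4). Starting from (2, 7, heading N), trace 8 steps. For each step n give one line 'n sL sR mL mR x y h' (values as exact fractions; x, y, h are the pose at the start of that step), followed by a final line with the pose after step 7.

0 40/37 10/13 -445/481 20/37 2 7 N
1 32/13 32/37 -800/481 16/13 2 6 W
2 80/81 16/9 -112/81 40/81 3 6 S
3 32/49 160/113 -5728/5537 16/49 3 7 E
4 40/37 10/13 -445/481 20/37 2 7 N
5 32/13 32/37 -800/481 16/13 2 6 W
6 80/81 16/9 -112/81 40/81 3 6 S
7 32/49 160/113 -5728/5537 16/49 3 7 E
final 2 7 N

n=0: pose=(2,7,N); sL=40/37, sR=10/13; mL=-445/481, mR=20/37; mL+mR=-5/13 → advance -1; mR−mL=705/481 → turn +1·90°
n=1: pose=(2,6,W); sL=32/13, sR=32/37; mL=-800/481, mR=16/13; mL+mR=-16/37 → advance -1; mR−mL=1392/481 → turn +1·90°
n=2: pose=(3,6,S); sL=80/81, sR=16/9; mL=-112/81, mR=40/81; mL+mR=-8/9 → advance -1; mR−mL=152/81 → turn +1·90°
n=3: pose=(3,7,E); sL=32/49, sR=160/113; mL=-5728/5537, mR=16/49; mL+mR=-80/113 → advance -1; mR−mL=7536/5537 → turn +1·90°
n=4: pose=(2,7,N); sL=40/37, sR=10/13; mL=-445/481, mR=20/37; mL+mR=-5/13 → advance -1; mR−mL=705/481 → turn +1·90°
n=5: pose=(2,6,W); sL=32/13, sR=32/37; mL=-800/481, mR=16/13; mL+mR=-16/37 → advance -1; mR−mL=1392/481 → turn +1·90°
n=6: pose=(3,6,S); sL=80/81, sR=16/9; mL=-112/81, mR=40/81; mL+mR=-8/9 → advance -1; mR−mL=152/81 → turn +1·90°
n=7: pose=(3,7,E); sL=32/49, sR=160/113; mL=-5728/5537, mR=16/49; mL+mR=-80/113 → advance -1; mR−mL=7536/5537 → turn +1·90°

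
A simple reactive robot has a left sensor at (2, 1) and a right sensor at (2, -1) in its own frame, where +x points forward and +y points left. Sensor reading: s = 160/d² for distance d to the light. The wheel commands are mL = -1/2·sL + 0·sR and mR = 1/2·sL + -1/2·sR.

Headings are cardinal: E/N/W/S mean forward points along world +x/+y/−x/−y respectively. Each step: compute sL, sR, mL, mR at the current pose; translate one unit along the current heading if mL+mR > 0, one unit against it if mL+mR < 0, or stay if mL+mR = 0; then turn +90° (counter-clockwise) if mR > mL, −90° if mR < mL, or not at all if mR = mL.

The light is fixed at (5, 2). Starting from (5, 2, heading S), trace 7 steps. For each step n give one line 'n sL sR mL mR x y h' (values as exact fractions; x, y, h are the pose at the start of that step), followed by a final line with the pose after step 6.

n=0: pose=(5,2,S); sL=32, sR=32; mL=-16, mR=0; mL+mR=-16 → advance -1; mR−mL=16 → turn +1·90°
n=1: pose=(5,3,E); sL=20, sR=40; mL=-10, mR=-10; mL+mR=-20 → advance -1; mR−mL=0 → turn +0·90°
n=2: pose=(4,3,E); sL=32, sR=160; mL=-16, mR=-64; mL+mR=-80 → advance -1; mR−mL=-48 → turn -1·90°
n=3: pose=(3,3,S); sL=80, sR=16; mL=-40, mR=32; mL+mR=-8 → advance -1; mR−mL=72 → turn +1·90°
n=4: pose=(3,4,E); sL=160/9, sR=160; mL=-80/9, mR=-640/9; mL+mR=-80 → advance -1; mR−mL=-560/9 → turn -1·90°
n=5: pose=(2,4,S); sL=40, sR=10; mL=-20, mR=15; mL+mR=-5 → advance -1; mR−mL=35 → turn +1·90°
n=6: pose=(2,5,E); sL=160/17, sR=32; mL=-80/17, mR=-192/17; mL+mR=-16 → advance -1; mR−mL=-112/17 → turn -1·90°

0 32 32 -16 0 5 2 S
1 20 40 -10 -10 5 3 E
2 32 160 -16 -64 4 3 E
3 80 16 -40 32 3 3 S
4 160/9 160 -80/9 -640/9 3 4 E
5 40 10 -20 15 2 4 S
6 160/17 32 -80/17 -192/17 2 5 E
final 1 5 S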